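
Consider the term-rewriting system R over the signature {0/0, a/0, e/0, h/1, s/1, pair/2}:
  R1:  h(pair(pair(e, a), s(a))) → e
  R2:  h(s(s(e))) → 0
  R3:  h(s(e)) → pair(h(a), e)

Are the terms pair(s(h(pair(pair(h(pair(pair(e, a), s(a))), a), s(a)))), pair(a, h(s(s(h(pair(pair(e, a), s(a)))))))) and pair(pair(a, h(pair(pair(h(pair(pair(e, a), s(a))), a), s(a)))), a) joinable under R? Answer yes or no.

Reduce t₁ = pair(s(h(pair(pair(h(pair(pair(e, a), s(a))), a), s(a)))), pair(a, h(s(s(h(pair(pair(e, a), s(a)))))))):
1. pair(s(h(pair(pair(h(pair(pair(e, a), s(a))), a), s(a)))), pair(a, h(s(s(h(pair(pair(e, a), s(a))))))))  →  pair(s(h(pair(pair(e, a), s(a)))), pair(a, h(s(s(h(pair(pair(e, a), s(a))))))))   [R1 at 1.1.1.1.1]
2. pair(s(h(pair(pair(e, a), s(a)))), pair(a, h(s(s(h(pair(pair(e, a), s(a))))))))  →  pair(s(e), pair(a, h(s(s(h(pair(pair(e, a), s(a))))))))   [R1 at 1.1]
3. pair(s(e), pair(a, h(s(s(h(pair(pair(e, a), s(a))))))))  →  pair(s(e), pair(a, h(s(s(e)))))   [R1 at 2.2.1.1.1]
4. pair(s(e), pair(a, h(s(s(e)))))  →  pair(s(e), pair(a, 0))   [R2 at 2.2]

Reduce t₂ = pair(pair(a, h(pair(pair(h(pair(pair(e, a), s(a))), a), s(a)))), a):
1. pair(pair(a, h(pair(pair(h(pair(pair(e, a), s(a))), a), s(a)))), a)  →  pair(pair(a, h(pair(pair(e, a), s(a)))), a)   [R1 at 1.2.1.1.1]
2. pair(pair(a, h(pair(pair(e, a), s(a)))), a)  →  pair(pair(a, e), a)   [R1 at 1.2]

no — NF(t₁) = pair(s(e), pair(a, 0)), NF(t₂) = pair(pair(a, e), a)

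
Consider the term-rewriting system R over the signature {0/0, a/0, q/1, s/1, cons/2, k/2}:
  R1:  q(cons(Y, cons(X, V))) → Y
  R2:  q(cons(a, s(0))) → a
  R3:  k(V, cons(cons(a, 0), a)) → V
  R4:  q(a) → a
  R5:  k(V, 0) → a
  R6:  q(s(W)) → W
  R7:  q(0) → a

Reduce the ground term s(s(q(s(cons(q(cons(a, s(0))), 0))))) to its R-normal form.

1. s(s(q(s(cons(q(cons(a, s(0))), 0)))))  →  s(s(cons(q(cons(a, s(0))), 0)))   [R6 at 1.1]
2. s(s(cons(q(cons(a, s(0))), 0)))  →  s(s(cons(a, 0)))   [R2 at 1.1.1]

s(s(cons(a, 0)))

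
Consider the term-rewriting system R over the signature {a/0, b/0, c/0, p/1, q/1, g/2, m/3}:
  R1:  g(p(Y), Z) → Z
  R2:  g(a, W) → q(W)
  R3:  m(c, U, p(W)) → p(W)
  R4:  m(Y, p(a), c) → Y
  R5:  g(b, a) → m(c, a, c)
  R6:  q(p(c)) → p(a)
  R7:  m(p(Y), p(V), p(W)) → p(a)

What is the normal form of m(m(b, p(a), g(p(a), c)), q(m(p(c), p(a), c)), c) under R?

1. m(m(b, p(a), g(p(a), c)), q(m(p(c), p(a), c)), c)  →  m(m(b, p(a), c), q(m(p(c), p(a), c)), c)   [R1 at 1.3]
2. m(m(b, p(a), c), q(m(p(c), p(a), c)), c)  →  m(b, q(m(p(c), p(a), c)), c)   [R4 at 1]
3. m(b, q(m(p(c), p(a), c)), c)  →  m(b, q(p(c)), c)   [R4 at 2.1]
4. m(b, q(p(c)), c)  →  m(b, p(a), c)   [R6 at 2]
5. m(b, p(a), c)  →  b   [R4 at ε]

b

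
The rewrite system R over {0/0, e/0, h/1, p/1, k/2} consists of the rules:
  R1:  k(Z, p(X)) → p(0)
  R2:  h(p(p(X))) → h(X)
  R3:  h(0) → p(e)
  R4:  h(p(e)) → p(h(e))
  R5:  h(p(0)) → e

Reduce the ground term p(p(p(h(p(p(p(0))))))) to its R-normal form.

1. p(p(p(h(p(p(p(0)))))))  →  p(p(p(h(p(0)))))   [R2 at 1.1.1]
2. p(p(p(h(p(0)))))  →  p(p(p(e)))   [R5 at 1.1.1]

p(p(p(e)))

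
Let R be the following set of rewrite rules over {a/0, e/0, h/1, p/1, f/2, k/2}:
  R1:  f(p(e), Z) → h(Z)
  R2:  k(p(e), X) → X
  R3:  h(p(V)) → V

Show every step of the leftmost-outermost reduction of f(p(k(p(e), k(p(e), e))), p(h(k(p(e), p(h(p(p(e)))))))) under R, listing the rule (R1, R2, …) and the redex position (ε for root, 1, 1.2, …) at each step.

p(e)

1. f(p(k(p(e), k(p(e), e))), p(h(k(p(e), p(h(p(p(e))))))))  →  f(p(k(p(e), e)), p(h(k(p(e), p(h(p(p(e))))))))   [R2 at 1.1]
2. f(p(k(p(e), e)), p(h(k(p(e), p(h(p(p(e))))))))  →  f(p(e), p(h(k(p(e), p(h(p(p(e))))))))   [R2 at 1.1]
3. f(p(e), p(h(k(p(e), p(h(p(p(e))))))))  →  h(p(h(k(p(e), p(h(p(p(e))))))))   [R1 at ε]
4. h(p(h(k(p(e), p(h(p(p(e))))))))  →  h(k(p(e), p(h(p(p(e))))))   [R3 at ε]
5. h(k(p(e), p(h(p(p(e))))))  →  h(p(h(p(p(e)))))   [R2 at 1]
6. h(p(h(p(p(e)))))  →  h(p(p(e)))   [R3 at ε]
7. h(p(p(e)))  →  p(e)   [R3 at ε]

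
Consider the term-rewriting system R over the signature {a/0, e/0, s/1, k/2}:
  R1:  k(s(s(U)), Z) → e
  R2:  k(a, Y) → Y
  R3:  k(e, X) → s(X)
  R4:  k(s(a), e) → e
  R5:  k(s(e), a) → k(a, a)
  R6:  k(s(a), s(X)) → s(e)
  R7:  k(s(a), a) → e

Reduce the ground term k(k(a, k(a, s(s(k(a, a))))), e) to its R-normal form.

e

1. k(k(a, k(a, s(s(k(a, a))))), e)  →  k(k(a, s(s(k(a, a)))), e)   [R2 at 1]
2. k(k(a, s(s(k(a, a)))), e)  →  k(s(s(k(a, a))), e)   [R2 at 1]
3. k(s(s(k(a, a))), e)  →  e   [R1 at ε]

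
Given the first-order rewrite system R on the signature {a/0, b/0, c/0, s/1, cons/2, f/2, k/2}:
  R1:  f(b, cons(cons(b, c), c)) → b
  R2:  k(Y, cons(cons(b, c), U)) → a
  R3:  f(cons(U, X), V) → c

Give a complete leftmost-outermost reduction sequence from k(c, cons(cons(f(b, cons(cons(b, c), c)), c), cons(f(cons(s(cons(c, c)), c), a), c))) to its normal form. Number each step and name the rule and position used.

a

1. k(c, cons(cons(f(b, cons(cons(b, c), c)), c), cons(f(cons(s(cons(c, c)), c), a), c)))  →  k(c, cons(cons(b, c), cons(f(cons(s(cons(c, c)), c), a), c)))   [R1 at 2.1.1]
2. k(c, cons(cons(b, c), cons(f(cons(s(cons(c, c)), c), a), c)))  →  a   [R2 at ε]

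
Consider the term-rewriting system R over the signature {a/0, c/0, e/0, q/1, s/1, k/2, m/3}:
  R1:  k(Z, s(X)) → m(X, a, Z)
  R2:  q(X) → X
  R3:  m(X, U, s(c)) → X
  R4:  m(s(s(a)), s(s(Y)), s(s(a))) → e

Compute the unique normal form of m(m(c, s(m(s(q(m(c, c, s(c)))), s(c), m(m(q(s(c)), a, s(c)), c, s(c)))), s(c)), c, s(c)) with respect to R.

c

1. m(m(c, s(m(s(q(m(c, c, s(c)))), s(c), m(m(q(s(c)), a, s(c)), c, s(c)))), s(c)), c, s(c))  →  m(c, s(m(s(q(m(c, c, s(c)))), s(c), m(m(q(s(c)), a, s(c)), c, s(c)))), s(c))   [R3 at ε]
2. m(c, s(m(s(q(m(c, c, s(c)))), s(c), m(m(q(s(c)), a, s(c)), c, s(c)))), s(c))  →  c   [R3 at ε]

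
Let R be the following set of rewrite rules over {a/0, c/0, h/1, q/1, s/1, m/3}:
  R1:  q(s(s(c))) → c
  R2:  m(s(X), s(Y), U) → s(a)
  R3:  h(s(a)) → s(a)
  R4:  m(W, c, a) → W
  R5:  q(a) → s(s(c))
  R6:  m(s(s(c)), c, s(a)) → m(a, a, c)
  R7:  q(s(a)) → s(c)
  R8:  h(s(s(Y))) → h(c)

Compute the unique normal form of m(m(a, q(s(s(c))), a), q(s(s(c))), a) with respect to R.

a

1. m(m(a, q(s(s(c))), a), q(s(s(c))), a)  →  m(m(a, c, a), q(s(s(c))), a)   [R1 at 1.2]
2. m(m(a, c, a), q(s(s(c))), a)  →  m(a, q(s(s(c))), a)   [R4 at 1]
3. m(a, q(s(s(c))), a)  →  m(a, c, a)   [R1 at 2]
4. m(a, c, a)  →  a   [R4 at ε]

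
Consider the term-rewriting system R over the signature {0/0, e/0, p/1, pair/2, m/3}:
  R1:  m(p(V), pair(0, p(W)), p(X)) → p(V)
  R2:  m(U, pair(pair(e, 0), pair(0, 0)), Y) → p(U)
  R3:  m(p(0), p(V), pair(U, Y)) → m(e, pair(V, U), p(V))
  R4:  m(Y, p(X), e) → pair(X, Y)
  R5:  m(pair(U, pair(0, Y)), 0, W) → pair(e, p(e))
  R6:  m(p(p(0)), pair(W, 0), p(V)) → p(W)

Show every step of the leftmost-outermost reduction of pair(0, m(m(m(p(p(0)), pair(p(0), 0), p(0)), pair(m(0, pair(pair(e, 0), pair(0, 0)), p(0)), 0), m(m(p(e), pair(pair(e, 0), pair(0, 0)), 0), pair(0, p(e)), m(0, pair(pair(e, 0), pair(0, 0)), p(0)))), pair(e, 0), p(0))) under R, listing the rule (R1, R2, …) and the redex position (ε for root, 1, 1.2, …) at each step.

pair(0, p(e))

1. pair(0, m(m(m(p(p(0)), pair(p(0), 0), p(0)), pair(m(0, pair(pair(e, 0), pair(0, 0)), p(0)), 0), m(m(p(e), pair(pair(e, 0), pair(0, 0)), 0), pair(0, p(e)), m(0, pair(pair(e, 0), pair(0, 0)), p(0)))), pair(e, 0), p(0)))  →  pair(0, m(m(p(p(0)), pair(m(0, pair(pair(e, 0), pair(0, 0)), p(0)), 0), m(m(p(e), pair(pair(e, 0), pair(0, 0)), 0), pair(0, p(e)), m(0, pair(pair(e, 0), pair(0, 0)), p(0)))), pair(e, 0), p(0)))   [R6 at 2.1.1]
2. pair(0, m(m(p(p(0)), pair(m(0, pair(pair(e, 0), pair(0, 0)), p(0)), 0), m(m(p(e), pair(pair(e, 0), pair(0, 0)), 0), pair(0, p(e)), m(0, pair(pair(e, 0), pair(0, 0)), p(0)))), pair(e, 0), p(0)))  →  pair(0, m(m(p(p(0)), pair(p(0), 0), m(m(p(e), pair(pair(e, 0), pair(0, 0)), 0), pair(0, p(e)), m(0, pair(pair(e, 0), pair(0, 0)), p(0)))), pair(e, 0), p(0)))   [R2 at 2.1.2.1]
3. pair(0, m(m(p(p(0)), pair(p(0), 0), m(m(p(e), pair(pair(e, 0), pair(0, 0)), 0), pair(0, p(e)), m(0, pair(pair(e, 0), pair(0, 0)), p(0)))), pair(e, 0), p(0)))  →  pair(0, m(m(p(p(0)), pair(p(0), 0), m(p(p(e)), pair(0, p(e)), m(0, pair(pair(e, 0), pair(0, 0)), p(0)))), pair(e, 0), p(0)))   [R2 at 2.1.3.1]
4. pair(0, m(m(p(p(0)), pair(p(0), 0), m(p(p(e)), pair(0, p(e)), m(0, pair(pair(e, 0), pair(0, 0)), p(0)))), pair(e, 0), p(0)))  →  pair(0, m(m(p(p(0)), pair(p(0), 0), m(p(p(e)), pair(0, p(e)), p(0))), pair(e, 0), p(0)))   [R2 at 2.1.3.3]
5. pair(0, m(m(p(p(0)), pair(p(0), 0), m(p(p(e)), pair(0, p(e)), p(0))), pair(e, 0), p(0)))  →  pair(0, m(m(p(p(0)), pair(p(0), 0), p(p(e))), pair(e, 0), p(0)))   [R1 at 2.1.3]
6. pair(0, m(m(p(p(0)), pair(p(0), 0), p(p(e))), pair(e, 0), p(0)))  →  pair(0, m(p(p(0)), pair(e, 0), p(0)))   [R6 at 2.1]
7. pair(0, m(p(p(0)), pair(e, 0), p(0)))  →  pair(0, p(e))   [R6 at 2]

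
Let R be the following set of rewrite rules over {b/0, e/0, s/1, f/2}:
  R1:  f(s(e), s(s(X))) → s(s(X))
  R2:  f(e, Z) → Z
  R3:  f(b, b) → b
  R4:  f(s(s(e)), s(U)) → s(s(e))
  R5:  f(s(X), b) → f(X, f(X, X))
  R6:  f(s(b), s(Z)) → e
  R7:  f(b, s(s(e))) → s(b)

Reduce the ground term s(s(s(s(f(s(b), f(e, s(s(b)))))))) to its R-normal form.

1. s(s(s(s(f(s(b), f(e, s(s(b))))))))  →  s(s(s(s(f(s(b), s(s(b)))))))   [R2 at 1.1.1.1.2]
2. s(s(s(s(f(s(b), s(s(b)))))))  →  s(s(s(s(e))))   [R6 at 1.1.1.1]

s(s(s(s(e))))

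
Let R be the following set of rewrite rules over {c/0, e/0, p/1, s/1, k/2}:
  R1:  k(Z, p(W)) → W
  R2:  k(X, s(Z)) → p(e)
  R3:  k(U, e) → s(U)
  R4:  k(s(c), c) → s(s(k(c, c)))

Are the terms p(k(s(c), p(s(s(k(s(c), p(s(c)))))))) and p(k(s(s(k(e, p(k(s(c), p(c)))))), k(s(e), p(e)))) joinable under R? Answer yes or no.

yes — NF(t₁) = p(s(s(s(c)))), NF(t₂) = p(s(s(s(c))))

Reduce t₁ = p(k(s(c), p(s(s(k(s(c), p(s(c)))))))):
1. p(k(s(c), p(s(s(k(s(c), p(s(c))))))))  →  p(s(s(k(s(c), p(s(c))))))   [R1 at 1]
2. p(s(s(k(s(c), p(s(c))))))  →  p(s(s(s(c))))   [R1 at 1.1.1]

Reduce t₂ = p(k(s(s(k(e, p(k(s(c), p(c)))))), k(s(e), p(e)))):
1. p(k(s(s(k(e, p(k(s(c), p(c)))))), k(s(e), p(e))))  →  p(k(s(s(k(s(c), p(c)))), k(s(e), p(e))))   [R1 at 1.1.1.1]
2. p(k(s(s(k(s(c), p(c)))), k(s(e), p(e))))  →  p(k(s(s(c)), k(s(e), p(e))))   [R1 at 1.1.1.1]
3. p(k(s(s(c)), k(s(e), p(e))))  →  p(k(s(s(c)), e))   [R1 at 1.2]
4. p(k(s(s(c)), e))  →  p(s(s(s(c))))   [R3 at 1]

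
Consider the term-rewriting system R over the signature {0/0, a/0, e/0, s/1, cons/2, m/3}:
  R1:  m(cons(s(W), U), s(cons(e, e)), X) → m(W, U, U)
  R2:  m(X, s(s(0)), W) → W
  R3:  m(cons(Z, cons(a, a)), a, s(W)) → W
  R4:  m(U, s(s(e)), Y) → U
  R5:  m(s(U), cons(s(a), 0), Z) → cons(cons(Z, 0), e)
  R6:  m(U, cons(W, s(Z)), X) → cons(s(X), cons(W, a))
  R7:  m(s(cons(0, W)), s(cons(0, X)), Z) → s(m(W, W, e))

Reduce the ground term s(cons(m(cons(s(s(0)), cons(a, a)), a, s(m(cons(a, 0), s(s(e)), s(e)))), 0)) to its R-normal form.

s(cons(cons(a, 0), 0))

1. s(cons(m(cons(s(s(0)), cons(a, a)), a, s(m(cons(a, 0), s(s(e)), s(e)))), 0))  →  s(cons(m(cons(a, 0), s(s(e)), s(e)), 0))   [R3 at 1.1]
2. s(cons(m(cons(a, 0), s(s(e)), s(e)), 0))  →  s(cons(cons(a, 0), 0))   [R4 at 1.1]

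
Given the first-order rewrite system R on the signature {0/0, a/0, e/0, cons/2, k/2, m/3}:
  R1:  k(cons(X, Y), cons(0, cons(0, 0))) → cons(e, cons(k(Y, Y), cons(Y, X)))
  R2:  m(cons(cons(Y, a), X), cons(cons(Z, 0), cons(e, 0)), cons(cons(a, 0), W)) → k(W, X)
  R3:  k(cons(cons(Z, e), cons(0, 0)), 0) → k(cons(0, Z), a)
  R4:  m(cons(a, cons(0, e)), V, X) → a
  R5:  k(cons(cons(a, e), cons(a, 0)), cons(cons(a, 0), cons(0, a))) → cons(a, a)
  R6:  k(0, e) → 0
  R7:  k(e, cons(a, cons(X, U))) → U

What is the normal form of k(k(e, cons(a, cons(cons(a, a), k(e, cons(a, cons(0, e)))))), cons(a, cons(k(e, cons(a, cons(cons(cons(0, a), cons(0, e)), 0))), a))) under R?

1. k(k(e, cons(a, cons(cons(a, a), k(e, cons(a, cons(0, e)))))), cons(a, cons(k(e, cons(a, cons(cons(cons(0, a), cons(0, e)), 0))), a)))  →  k(k(e, cons(a, cons(0, e))), cons(a, cons(k(e, cons(a, cons(cons(cons(0, a), cons(0, e)), 0))), a)))   [R7 at 1]
2. k(k(e, cons(a, cons(0, e))), cons(a, cons(k(e, cons(a, cons(cons(cons(0, a), cons(0, e)), 0))), a)))  →  k(e, cons(a, cons(k(e, cons(a, cons(cons(cons(0, a), cons(0, e)), 0))), a)))   [R7 at 1]
3. k(e, cons(a, cons(k(e, cons(a, cons(cons(cons(0, a), cons(0, e)), 0))), a)))  →  a   [R7 at ε]

a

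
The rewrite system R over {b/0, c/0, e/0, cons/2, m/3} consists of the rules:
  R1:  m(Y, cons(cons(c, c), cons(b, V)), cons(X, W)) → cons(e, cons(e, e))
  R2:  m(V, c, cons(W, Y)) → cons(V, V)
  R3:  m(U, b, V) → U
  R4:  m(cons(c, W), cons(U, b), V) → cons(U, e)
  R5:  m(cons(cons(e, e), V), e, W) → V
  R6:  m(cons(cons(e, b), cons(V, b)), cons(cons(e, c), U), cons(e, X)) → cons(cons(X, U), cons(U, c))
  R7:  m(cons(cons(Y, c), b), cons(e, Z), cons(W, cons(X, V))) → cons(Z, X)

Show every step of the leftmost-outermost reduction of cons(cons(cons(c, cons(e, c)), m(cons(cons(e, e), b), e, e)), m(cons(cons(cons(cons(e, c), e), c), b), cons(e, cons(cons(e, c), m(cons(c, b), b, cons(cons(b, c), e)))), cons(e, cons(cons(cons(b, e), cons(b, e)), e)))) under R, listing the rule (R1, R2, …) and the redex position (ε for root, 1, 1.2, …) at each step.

cons(cons(cons(c, cons(e, c)), b), cons(cons(cons(e, c), cons(c, b)), cons(cons(b, e), cons(b, e))))

1. cons(cons(cons(c, cons(e, c)), m(cons(cons(e, e), b), e, e)), m(cons(cons(cons(cons(e, c), e), c), b), cons(e, cons(cons(e, c), m(cons(c, b), b, cons(cons(b, c), e)))), cons(e, cons(cons(cons(b, e), cons(b, e)), e))))  →  cons(cons(cons(c, cons(e, c)), b), m(cons(cons(cons(cons(e, c), e), c), b), cons(e, cons(cons(e, c), m(cons(c, b), b, cons(cons(b, c), e)))), cons(e, cons(cons(cons(b, e), cons(b, e)), e))))   [R5 at 1.2]
2. cons(cons(cons(c, cons(e, c)), b), m(cons(cons(cons(cons(e, c), e), c), b), cons(e, cons(cons(e, c), m(cons(c, b), b, cons(cons(b, c), e)))), cons(e, cons(cons(cons(b, e), cons(b, e)), e))))  →  cons(cons(cons(c, cons(e, c)), b), cons(cons(cons(e, c), m(cons(c, b), b, cons(cons(b, c), e))), cons(cons(b, e), cons(b, e))))   [R7 at 2]
3. cons(cons(cons(c, cons(e, c)), b), cons(cons(cons(e, c), m(cons(c, b), b, cons(cons(b, c), e))), cons(cons(b, e), cons(b, e))))  →  cons(cons(cons(c, cons(e, c)), b), cons(cons(cons(e, c), cons(c, b)), cons(cons(b, e), cons(b, e))))   [R3 at 2.1.2]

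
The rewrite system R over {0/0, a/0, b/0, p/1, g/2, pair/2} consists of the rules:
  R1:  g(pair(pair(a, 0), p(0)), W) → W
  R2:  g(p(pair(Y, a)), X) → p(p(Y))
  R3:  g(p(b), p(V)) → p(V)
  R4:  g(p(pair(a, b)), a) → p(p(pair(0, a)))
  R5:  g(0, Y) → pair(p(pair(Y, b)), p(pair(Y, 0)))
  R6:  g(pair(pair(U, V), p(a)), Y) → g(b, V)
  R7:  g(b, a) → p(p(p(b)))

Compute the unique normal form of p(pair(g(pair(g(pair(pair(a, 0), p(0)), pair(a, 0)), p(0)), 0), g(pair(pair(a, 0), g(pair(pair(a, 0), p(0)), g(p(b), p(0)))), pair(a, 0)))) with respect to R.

1. p(pair(g(pair(g(pair(pair(a, 0), p(0)), pair(a, 0)), p(0)), 0), g(pair(pair(a, 0), g(pair(pair(a, 0), p(0)), g(p(b), p(0)))), pair(a, 0))))  →  p(pair(g(pair(pair(a, 0), p(0)), 0), g(pair(pair(a, 0), g(pair(pair(a, 0), p(0)), g(p(b), p(0)))), pair(a, 0))))   [R1 at 1.1.1.1]
2. p(pair(g(pair(pair(a, 0), p(0)), 0), g(pair(pair(a, 0), g(pair(pair(a, 0), p(0)), g(p(b), p(0)))), pair(a, 0))))  →  p(pair(0, g(pair(pair(a, 0), g(pair(pair(a, 0), p(0)), g(p(b), p(0)))), pair(a, 0))))   [R1 at 1.1]
3. p(pair(0, g(pair(pair(a, 0), g(pair(pair(a, 0), p(0)), g(p(b), p(0)))), pair(a, 0))))  →  p(pair(0, g(pair(pair(a, 0), g(p(b), p(0))), pair(a, 0))))   [R1 at 1.2.1.2]
4. p(pair(0, g(pair(pair(a, 0), g(p(b), p(0))), pair(a, 0))))  →  p(pair(0, g(pair(pair(a, 0), p(0)), pair(a, 0))))   [R3 at 1.2.1.2]
5. p(pair(0, g(pair(pair(a, 0), p(0)), pair(a, 0))))  →  p(pair(0, pair(a, 0)))   [R1 at 1.2]

p(pair(0, pair(a, 0)))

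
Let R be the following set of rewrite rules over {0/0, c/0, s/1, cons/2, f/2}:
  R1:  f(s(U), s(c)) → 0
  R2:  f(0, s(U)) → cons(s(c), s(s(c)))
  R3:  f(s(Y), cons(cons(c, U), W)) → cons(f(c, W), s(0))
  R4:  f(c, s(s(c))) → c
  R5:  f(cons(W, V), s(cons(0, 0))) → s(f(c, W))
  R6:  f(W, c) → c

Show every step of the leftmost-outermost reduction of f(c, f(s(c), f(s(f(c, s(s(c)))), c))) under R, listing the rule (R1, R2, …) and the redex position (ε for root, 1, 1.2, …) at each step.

c

1. f(c, f(s(c), f(s(f(c, s(s(c)))), c)))  →  f(c, f(s(c), c))   [R6 at 2.2]
2. f(c, f(s(c), c))  →  f(c, c)   [R6 at 2]
3. f(c, c)  →  c   [R6 at ε]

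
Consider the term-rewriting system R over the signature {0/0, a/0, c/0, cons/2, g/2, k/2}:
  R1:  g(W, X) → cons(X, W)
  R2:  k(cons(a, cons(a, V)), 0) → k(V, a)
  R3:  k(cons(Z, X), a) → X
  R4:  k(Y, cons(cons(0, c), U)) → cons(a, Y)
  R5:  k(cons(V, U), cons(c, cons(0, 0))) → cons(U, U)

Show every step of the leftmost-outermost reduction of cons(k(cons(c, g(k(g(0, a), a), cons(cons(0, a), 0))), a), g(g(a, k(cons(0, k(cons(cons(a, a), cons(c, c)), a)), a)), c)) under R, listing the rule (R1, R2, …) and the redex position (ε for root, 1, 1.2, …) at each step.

cons(cons(cons(cons(0, a), 0), 0), cons(c, cons(cons(c, c), a)))

1. cons(k(cons(c, g(k(g(0, a), a), cons(cons(0, a), 0))), a), g(g(a, k(cons(0, k(cons(cons(a, a), cons(c, c)), a)), a)), c))  →  cons(g(k(g(0, a), a), cons(cons(0, a), 0)), g(g(a, k(cons(0, k(cons(cons(a, a), cons(c, c)), a)), a)), c))   [R3 at 1]
2. cons(g(k(g(0, a), a), cons(cons(0, a), 0)), g(g(a, k(cons(0, k(cons(cons(a, a), cons(c, c)), a)), a)), c))  →  cons(cons(cons(cons(0, a), 0), k(g(0, a), a)), g(g(a, k(cons(0, k(cons(cons(a, a), cons(c, c)), a)), a)), c))   [R1 at 1]
3. cons(cons(cons(cons(0, a), 0), k(g(0, a), a)), g(g(a, k(cons(0, k(cons(cons(a, a), cons(c, c)), a)), a)), c))  →  cons(cons(cons(cons(0, a), 0), k(cons(a, 0), a)), g(g(a, k(cons(0, k(cons(cons(a, a), cons(c, c)), a)), a)), c))   [R1 at 1.2.1]
4. cons(cons(cons(cons(0, a), 0), k(cons(a, 0), a)), g(g(a, k(cons(0, k(cons(cons(a, a), cons(c, c)), a)), a)), c))  →  cons(cons(cons(cons(0, a), 0), 0), g(g(a, k(cons(0, k(cons(cons(a, a), cons(c, c)), a)), a)), c))   [R3 at 1.2]
5. cons(cons(cons(cons(0, a), 0), 0), g(g(a, k(cons(0, k(cons(cons(a, a), cons(c, c)), a)), a)), c))  →  cons(cons(cons(cons(0, a), 0), 0), cons(c, g(a, k(cons(0, k(cons(cons(a, a), cons(c, c)), a)), a))))   [R1 at 2]
6. cons(cons(cons(cons(0, a), 0), 0), cons(c, g(a, k(cons(0, k(cons(cons(a, a), cons(c, c)), a)), a))))  →  cons(cons(cons(cons(0, a), 0), 0), cons(c, cons(k(cons(0, k(cons(cons(a, a), cons(c, c)), a)), a), a)))   [R1 at 2.2]
7. cons(cons(cons(cons(0, a), 0), 0), cons(c, cons(k(cons(0, k(cons(cons(a, a), cons(c, c)), a)), a), a)))  →  cons(cons(cons(cons(0, a), 0), 0), cons(c, cons(k(cons(cons(a, a), cons(c, c)), a), a)))   [R3 at 2.2.1]
8. cons(cons(cons(cons(0, a), 0), 0), cons(c, cons(k(cons(cons(a, a), cons(c, c)), a), a)))  →  cons(cons(cons(cons(0, a), 0), 0), cons(c, cons(cons(c, c), a)))   [R3 at 2.2.1]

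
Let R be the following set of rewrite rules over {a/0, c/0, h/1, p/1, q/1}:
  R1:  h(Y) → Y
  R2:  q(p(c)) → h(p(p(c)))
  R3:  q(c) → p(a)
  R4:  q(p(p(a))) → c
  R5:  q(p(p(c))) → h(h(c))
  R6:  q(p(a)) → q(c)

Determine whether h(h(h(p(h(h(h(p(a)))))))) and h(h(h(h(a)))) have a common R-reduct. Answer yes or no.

Reduce t₁ = h(h(h(p(h(h(h(p(a)))))))):
1. h(h(h(p(h(h(h(p(a))))))))  →  h(h(p(h(h(h(p(a)))))))   [R1 at ε]
2. h(h(p(h(h(h(p(a)))))))  →  h(p(h(h(h(p(a))))))   [R1 at ε]
3. h(p(h(h(h(p(a))))))  →  p(h(h(h(p(a)))))   [R1 at ε]
4. p(h(h(h(p(a)))))  →  p(h(h(p(a))))   [R1 at 1]
5. p(h(h(p(a))))  →  p(h(p(a)))   [R1 at 1]
6. p(h(p(a)))  →  p(p(a))   [R1 at 1]

Reduce t₂ = h(h(h(h(a)))):
1. h(h(h(h(a))))  →  h(h(h(a)))   [R1 at ε]
2. h(h(h(a)))  →  h(h(a))   [R1 at ε]
3. h(h(a))  →  h(a)   [R1 at ε]
4. h(a)  →  a   [R1 at ε]

no — NF(t₁) = p(p(a)), NF(t₂) = a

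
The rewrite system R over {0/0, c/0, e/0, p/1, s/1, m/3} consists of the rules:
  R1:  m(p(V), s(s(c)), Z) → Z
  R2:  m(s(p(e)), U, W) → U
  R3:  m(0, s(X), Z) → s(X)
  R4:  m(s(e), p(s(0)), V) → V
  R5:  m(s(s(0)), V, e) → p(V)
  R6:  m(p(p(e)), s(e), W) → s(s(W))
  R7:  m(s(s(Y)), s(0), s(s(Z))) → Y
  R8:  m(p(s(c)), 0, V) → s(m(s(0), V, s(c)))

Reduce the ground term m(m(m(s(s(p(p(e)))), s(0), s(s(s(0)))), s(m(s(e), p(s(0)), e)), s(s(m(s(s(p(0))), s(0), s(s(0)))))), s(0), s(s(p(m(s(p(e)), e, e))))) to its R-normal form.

1. m(m(m(s(s(p(p(e)))), s(0), s(s(s(0)))), s(m(s(e), p(s(0)), e)), s(s(m(s(s(p(0))), s(0), s(s(0)))))), s(0), s(s(p(m(s(p(e)), e, e)))))  →  m(m(p(p(e)), s(m(s(e), p(s(0)), e)), s(s(m(s(s(p(0))), s(0), s(s(0)))))), s(0), s(s(p(m(s(p(e)), e, e)))))   [R7 at 1.1]
2. m(m(p(p(e)), s(m(s(e), p(s(0)), e)), s(s(m(s(s(p(0))), s(0), s(s(0)))))), s(0), s(s(p(m(s(p(e)), e, e)))))  →  m(m(p(p(e)), s(e), s(s(m(s(s(p(0))), s(0), s(s(0)))))), s(0), s(s(p(m(s(p(e)), e, e)))))   [R4 at 1.2.1]
3. m(m(p(p(e)), s(e), s(s(m(s(s(p(0))), s(0), s(s(0)))))), s(0), s(s(p(m(s(p(e)), e, e)))))  →  m(s(s(s(s(m(s(s(p(0))), s(0), s(s(0))))))), s(0), s(s(p(m(s(p(e)), e, e)))))   [R6 at 1]
4. m(s(s(s(s(m(s(s(p(0))), s(0), s(s(0))))))), s(0), s(s(p(m(s(p(e)), e, e)))))  →  s(s(m(s(s(p(0))), s(0), s(s(0)))))   [R7 at ε]
5. s(s(m(s(s(p(0))), s(0), s(s(0)))))  →  s(s(p(0)))   [R7 at 1.1]

s(s(p(0)))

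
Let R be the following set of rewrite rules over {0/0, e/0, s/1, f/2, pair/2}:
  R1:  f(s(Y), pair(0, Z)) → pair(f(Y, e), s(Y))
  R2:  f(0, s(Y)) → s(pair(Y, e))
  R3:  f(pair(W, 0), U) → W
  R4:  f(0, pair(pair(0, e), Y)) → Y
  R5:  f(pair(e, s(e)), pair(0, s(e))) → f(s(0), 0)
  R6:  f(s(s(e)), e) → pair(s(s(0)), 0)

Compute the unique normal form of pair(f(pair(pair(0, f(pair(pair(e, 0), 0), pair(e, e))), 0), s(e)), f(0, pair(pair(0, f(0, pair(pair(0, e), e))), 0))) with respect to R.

pair(pair(0, pair(e, 0)), 0)

1. pair(f(pair(pair(0, f(pair(pair(e, 0), 0), pair(e, e))), 0), s(e)), f(0, pair(pair(0, f(0, pair(pair(0, e), e))), 0)))  →  pair(pair(0, f(pair(pair(e, 0), 0), pair(e, e))), f(0, pair(pair(0, f(0, pair(pair(0, e), e))), 0)))   [R3 at 1]
2. pair(pair(0, f(pair(pair(e, 0), 0), pair(e, e))), f(0, pair(pair(0, f(0, pair(pair(0, e), e))), 0)))  →  pair(pair(0, pair(e, 0)), f(0, pair(pair(0, f(0, pair(pair(0, e), e))), 0)))   [R3 at 1.2]
3. pair(pair(0, pair(e, 0)), f(0, pair(pair(0, f(0, pair(pair(0, e), e))), 0)))  →  pair(pair(0, pair(e, 0)), f(0, pair(pair(0, e), 0)))   [R4 at 2.2.1.2]
4. pair(pair(0, pair(e, 0)), f(0, pair(pair(0, e), 0)))  →  pair(pair(0, pair(e, 0)), 0)   [R4 at 2]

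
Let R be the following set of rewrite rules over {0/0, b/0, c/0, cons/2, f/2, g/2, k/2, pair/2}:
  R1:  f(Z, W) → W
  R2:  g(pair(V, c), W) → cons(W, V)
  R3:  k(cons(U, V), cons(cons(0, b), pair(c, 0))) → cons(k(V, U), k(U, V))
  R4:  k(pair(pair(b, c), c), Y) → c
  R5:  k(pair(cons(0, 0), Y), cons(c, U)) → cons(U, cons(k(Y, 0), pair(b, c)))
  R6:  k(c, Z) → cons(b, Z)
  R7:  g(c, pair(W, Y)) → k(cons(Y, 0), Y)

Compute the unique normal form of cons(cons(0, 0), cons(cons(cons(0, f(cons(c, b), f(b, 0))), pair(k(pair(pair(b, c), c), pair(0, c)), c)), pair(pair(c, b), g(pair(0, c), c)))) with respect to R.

1. cons(cons(0, 0), cons(cons(cons(0, f(cons(c, b), f(b, 0))), pair(k(pair(pair(b, c), c), pair(0, c)), c)), pair(pair(c, b), g(pair(0, c), c))))  →  cons(cons(0, 0), cons(cons(cons(0, f(b, 0)), pair(k(pair(pair(b, c), c), pair(0, c)), c)), pair(pair(c, b), g(pair(0, c), c))))   [R1 at 2.1.1.2]
2. cons(cons(0, 0), cons(cons(cons(0, f(b, 0)), pair(k(pair(pair(b, c), c), pair(0, c)), c)), pair(pair(c, b), g(pair(0, c), c))))  →  cons(cons(0, 0), cons(cons(cons(0, 0), pair(k(pair(pair(b, c), c), pair(0, c)), c)), pair(pair(c, b), g(pair(0, c), c))))   [R1 at 2.1.1.2]
3. cons(cons(0, 0), cons(cons(cons(0, 0), pair(k(pair(pair(b, c), c), pair(0, c)), c)), pair(pair(c, b), g(pair(0, c), c))))  →  cons(cons(0, 0), cons(cons(cons(0, 0), pair(c, c)), pair(pair(c, b), g(pair(0, c), c))))   [R4 at 2.1.2.1]
4. cons(cons(0, 0), cons(cons(cons(0, 0), pair(c, c)), pair(pair(c, b), g(pair(0, c), c))))  →  cons(cons(0, 0), cons(cons(cons(0, 0), pair(c, c)), pair(pair(c, b), cons(c, 0))))   [R2 at 2.2.2]

cons(cons(0, 0), cons(cons(cons(0, 0), pair(c, c)), pair(pair(c, b), cons(c, 0))))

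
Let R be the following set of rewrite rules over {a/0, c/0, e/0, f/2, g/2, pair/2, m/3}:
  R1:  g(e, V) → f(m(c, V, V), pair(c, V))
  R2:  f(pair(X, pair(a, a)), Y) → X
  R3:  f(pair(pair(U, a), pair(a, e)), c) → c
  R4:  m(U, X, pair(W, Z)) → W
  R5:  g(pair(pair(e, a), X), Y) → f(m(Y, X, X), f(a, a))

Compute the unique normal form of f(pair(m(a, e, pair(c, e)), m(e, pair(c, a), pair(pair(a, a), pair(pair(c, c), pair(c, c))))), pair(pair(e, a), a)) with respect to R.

c

1. f(pair(m(a, e, pair(c, e)), m(e, pair(c, a), pair(pair(a, a), pair(pair(c, c), pair(c, c))))), pair(pair(e, a), a))  →  f(pair(c, m(e, pair(c, a), pair(pair(a, a), pair(pair(c, c), pair(c, c))))), pair(pair(e, a), a))   [R4 at 1.1]
2. f(pair(c, m(e, pair(c, a), pair(pair(a, a), pair(pair(c, c), pair(c, c))))), pair(pair(e, a), a))  →  f(pair(c, pair(a, a)), pair(pair(e, a), a))   [R4 at 1.2]
3. f(pair(c, pair(a, a)), pair(pair(e, a), a))  →  c   [R2 at ε]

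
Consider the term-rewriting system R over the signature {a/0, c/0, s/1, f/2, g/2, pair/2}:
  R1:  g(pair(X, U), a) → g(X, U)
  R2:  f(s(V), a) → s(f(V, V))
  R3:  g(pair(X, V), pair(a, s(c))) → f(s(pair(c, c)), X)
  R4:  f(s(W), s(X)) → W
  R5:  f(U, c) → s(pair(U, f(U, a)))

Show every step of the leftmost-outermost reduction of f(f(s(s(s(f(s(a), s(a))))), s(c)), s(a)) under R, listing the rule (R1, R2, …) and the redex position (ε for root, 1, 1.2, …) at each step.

s(a)

1. f(f(s(s(s(f(s(a), s(a))))), s(c)), s(a))  →  f(s(s(f(s(a), s(a)))), s(a))   [R4 at 1]
2. f(s(s(f(s(a), s(a)))), s(a))  →  s(f(s(a), s(a)))   [R4 at ε]
3. s(f(s(a), s(a)))  →  s(a)   [R4 at 1]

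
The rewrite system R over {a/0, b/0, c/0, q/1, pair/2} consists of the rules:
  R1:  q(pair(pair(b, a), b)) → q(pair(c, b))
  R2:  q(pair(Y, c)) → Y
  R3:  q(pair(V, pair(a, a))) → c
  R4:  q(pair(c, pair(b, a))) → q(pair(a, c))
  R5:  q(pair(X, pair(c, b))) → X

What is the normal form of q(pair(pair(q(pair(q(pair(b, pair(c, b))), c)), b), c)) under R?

1. q(pair(pair(q(pair(q(pair(b, pair(c, b))), c)), b), c))  →  pair(q(pair(q(pair(b, pair(c, b))), c)), b)   [R2 at ε]
2. pair(q(pair(q(pair(b, pair(c, b))), c)), b)  →  pair(q(pair(b, pair(c, b))), b)   [R2 at 1]
3. pair(q(pair(b, pair(c, b))), b)  →  pair(b, b)   [R5 at 1]

pair(b, b)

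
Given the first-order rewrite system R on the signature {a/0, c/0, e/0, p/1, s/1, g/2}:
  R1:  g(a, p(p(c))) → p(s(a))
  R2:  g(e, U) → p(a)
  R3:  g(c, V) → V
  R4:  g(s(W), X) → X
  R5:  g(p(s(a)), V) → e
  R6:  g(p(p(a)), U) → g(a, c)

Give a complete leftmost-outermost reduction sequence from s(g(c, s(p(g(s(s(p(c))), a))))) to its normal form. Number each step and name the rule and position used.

1. s(g(c, s(p(g(s(s(p(c))), a)))))  →  s(s(p(g(s(s(p(c))), a))))   [R3 at 1]
2. s(s(p(g(s(s(p(c))), a))))  →  s(s(p(a)))   [R4 at 1.1.1]

s(s(p(a)))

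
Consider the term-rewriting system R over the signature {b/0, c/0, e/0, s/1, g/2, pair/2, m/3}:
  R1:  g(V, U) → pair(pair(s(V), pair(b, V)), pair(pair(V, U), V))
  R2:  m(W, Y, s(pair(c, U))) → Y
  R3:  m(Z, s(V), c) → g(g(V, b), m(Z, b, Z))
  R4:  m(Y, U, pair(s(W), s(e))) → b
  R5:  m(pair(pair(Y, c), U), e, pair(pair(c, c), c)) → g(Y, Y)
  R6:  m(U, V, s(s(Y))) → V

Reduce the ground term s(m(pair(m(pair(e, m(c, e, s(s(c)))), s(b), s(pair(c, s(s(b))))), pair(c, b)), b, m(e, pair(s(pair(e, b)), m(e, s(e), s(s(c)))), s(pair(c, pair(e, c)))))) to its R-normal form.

1. s(m(pair(m(pair(e, m(c, e, s(s(c)))), s(b), s(pair(c, s(s(b))))), pair(c, b)), b, m(e, pair(s(pair(e, b)), m(e, s(e), s(s(c)))), s(pair(c, pair(e, c))))))  →  s(m(pair(s(b), pair(c, b)), b, m(e, pair(s(pair(e, b)), m(e, s(e), s(s(c)))), s(pair(c, pair(e, c))))))   [R2 at 1.1.1]
2. s(m(pair(s(b), pair(c, b)), b, m(e, pair(s(pair(e, b)), m(e, s(e), s(s(c)))), s(pair(c, pair(e, c))))))  →  s(m(pair(s(b), pair(c, b)), b, pair(s(pair(e, b)), m(e, s(e), s(s(c))))))   [R2 at 1.3]
3. s(m(pair(s(b), pair(c, b)), b, pair(s(pair(e, b)), m(e, s(e), s(s(c))))))  →  s(m(pair(s(b), pair(c, b)), b, pair(s(pair(e, b)), s(e))))   [R6 at 1.3.2]
4. s(m(pair(s(b), pair(c, b)), b, pair(s(pair(e, b)), s(e))))  →  s(b)   [R4 at 1]

s(b)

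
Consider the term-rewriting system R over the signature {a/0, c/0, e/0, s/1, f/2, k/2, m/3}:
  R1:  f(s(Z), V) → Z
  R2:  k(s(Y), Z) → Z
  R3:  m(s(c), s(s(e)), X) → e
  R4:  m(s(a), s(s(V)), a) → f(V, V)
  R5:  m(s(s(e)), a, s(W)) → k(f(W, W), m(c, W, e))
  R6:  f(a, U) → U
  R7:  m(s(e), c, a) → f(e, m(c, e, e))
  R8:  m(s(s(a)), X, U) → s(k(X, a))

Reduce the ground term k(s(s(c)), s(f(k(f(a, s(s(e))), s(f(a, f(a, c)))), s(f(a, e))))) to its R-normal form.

1. k(s(s(c)), s(f(k(f(a, s(s(e))), s(f(a, f(a, c)))), s(f(a, e)))))  →  s(f(k(f(a, s(s(e))), s(f(a, f(a, c)))), s(f(a, e))))   [R2 at ε]
2. s(f(k(f(a, s(s(e))), s(f(a, f(a, c)))), s(f(a, e))))  →  s(f(k(s(s(e)), s(f(a, f(a, c)))), s(f(a, e))))   [R6 at 1.1.1]
3. s(f(k(s(s(e)), s(f(a, f(a, c)))), s(f(a, e))))  →  s(f(s(f(a, f(a, c))), s(f(a, e))))   [R2 at 1.1]
4. s(f(s(f(a, f(a, c))), s(f(a, e))))  →  s(f(a, f(a, c)))   [R1 at 1]
5. s(f(a, f(a, c)))  →  s(f(a, c))   [R6 at 1]
6. s(f(a, c))  →  s(c)   [R6 at 1]

s(c)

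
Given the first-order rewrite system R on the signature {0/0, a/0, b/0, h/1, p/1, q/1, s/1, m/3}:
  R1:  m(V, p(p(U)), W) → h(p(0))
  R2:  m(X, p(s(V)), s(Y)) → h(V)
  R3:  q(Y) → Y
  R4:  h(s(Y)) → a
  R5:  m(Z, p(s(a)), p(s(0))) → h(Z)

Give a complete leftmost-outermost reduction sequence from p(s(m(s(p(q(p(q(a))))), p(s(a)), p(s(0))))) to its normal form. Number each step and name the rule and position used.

1. p(s(m(s(p(q(p(q(a))))), p(s(a)), p(s(0)))))  →  p(s(h(s(p(q(p(q(a))))))))   [R5 at 1.1]
2. p(s(h(s(p(q(p(q(a))))))))  →  p(s(a))   [R4 at 1.1]

p(s(a))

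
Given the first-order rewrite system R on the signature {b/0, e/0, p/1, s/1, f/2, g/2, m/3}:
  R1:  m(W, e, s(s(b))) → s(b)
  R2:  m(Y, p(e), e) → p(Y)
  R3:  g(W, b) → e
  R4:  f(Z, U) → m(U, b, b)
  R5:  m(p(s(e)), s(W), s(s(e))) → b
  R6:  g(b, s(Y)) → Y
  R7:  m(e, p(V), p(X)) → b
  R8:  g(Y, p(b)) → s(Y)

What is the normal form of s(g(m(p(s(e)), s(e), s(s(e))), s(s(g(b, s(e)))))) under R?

s(s(e))

1. s(g(m(p(s(e)), s(e), s(s(e))), s(s(g(b, s(e))))))  →  s(g(b, s(s(g(b, s(e))))))   [R5 at 1.1]
2. s(g(b, s(s(g(b, s(e))))))  →  s(s(g(b, s(e))))   [R6 at 1]
3. s(s(g(b, s(e))))  →  s(s(e))   [R6 at 1.1]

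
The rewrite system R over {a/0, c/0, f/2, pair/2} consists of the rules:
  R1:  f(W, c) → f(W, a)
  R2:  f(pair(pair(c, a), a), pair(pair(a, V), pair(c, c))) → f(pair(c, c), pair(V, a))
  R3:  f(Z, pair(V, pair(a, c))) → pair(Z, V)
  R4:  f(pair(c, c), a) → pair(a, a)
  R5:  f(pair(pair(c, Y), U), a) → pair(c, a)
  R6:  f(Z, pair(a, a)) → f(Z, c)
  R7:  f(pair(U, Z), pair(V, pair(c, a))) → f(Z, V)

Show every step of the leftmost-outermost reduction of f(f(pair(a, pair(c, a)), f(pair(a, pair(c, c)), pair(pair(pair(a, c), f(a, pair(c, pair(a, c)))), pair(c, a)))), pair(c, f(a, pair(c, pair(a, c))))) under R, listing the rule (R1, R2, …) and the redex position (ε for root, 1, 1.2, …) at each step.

1. f(f(pair(a, pair(c, a)), f(pair(a, pair(c, c)), pair(pair(pair(a, c), f(a, pair(c, pair(a, c)))), pair(c, a)))), pair(c, f(a, pair(c, pair(a, c)))))  →  f(f(pair(a, pair(c, a)), f(pair(c, c), pair(pair(a, c), f(a, pair(c, pair(a, c)))))), pair(c, f(a, pair(c, pair(a, c)))))   [R7 at 1.2]
2. f(f(pair(a, pair(c, a)), f(pair(c, c), pair(pair(a, c), f(a, pair(c, pair(a, c)))))), pair(c, f(a, pair(c, pair(a, c)))))  →  f(f(pair(a, pair(c, a)), f(pair(c, c), pair(pair(a, c), pair(a, c)))), pair(c, f(a, pair(c, pair(a, c)))))   [R3 at 1.2.2.2]
3. f(f(pair(a, pair(c, a)), f(pair(c, c), pair(pair(a, c), pair(a, c)))), pair(c, f(a, pair(c, pair(a, c)))))  →  f(f(pair(a, pair(c, a)), pair(pair(c, c), pair(a, c))), pair(c, f(a, pair(c, pair(a, c)))))   [R3 at 1.2]
4. f(f(pair(a, pair(c, a)), pair(pair(c, c), pair(a, c))), pair(c, f(a, pair(c, pair(a, c)))))  →  f(pair(pair(a, pair(c, a)), pair(c, c)), pair(c, f(a, pair(c, pair(a, c)))))   [R3 at 1]
5. f(pair(pair(a, pair(c, a)), pair(c, c)), pair(c, f(a, pair(c, pair(a, c)))))  →  f(pair(pair(a, pair(c, a)), pair(c, c)), pair(c, pair(a, c)))   [R3 at 2.2]
6. f(pair(pair(a, pair(c, a)), pair(c, c)), pair(c, pair(a, c)))  →  pair(pair(pair(a, pair(c, a)), pair(c, c)), c)   [R3 at ε]

pair(pair(pair(a, pair(c, a)), pair(c, c)), c)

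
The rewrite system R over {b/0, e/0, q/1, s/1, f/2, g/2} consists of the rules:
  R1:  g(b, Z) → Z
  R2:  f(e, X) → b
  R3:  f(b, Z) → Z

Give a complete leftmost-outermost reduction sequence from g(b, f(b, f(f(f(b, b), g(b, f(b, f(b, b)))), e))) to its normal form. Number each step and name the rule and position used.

1. g(b, f(b, f(f(f(b, b), g(b, f(b, f(b, b)))), e)))  →  f(b, f(f(f(b, b), g(b, f(b, f(b, b)))), e))   [R1 at ε]
2. f(b, f(f(f(b, b), g(b, f(b, f(b, b)))), e))  →  f(f(f(b, b), g(b, f(b, f(b, b)))), e)   [R3 at ε]
3. f(f(f(b, b), g(b, f(b, f(b, b)))), e)  →  f(f(b, g(b, f(b, f(b, b)))), e)   [R3 at 1.1]
4. f(f(b, g(b, f(b, f(b, b)))), e)  →  f(g(b, f(b, f(b, b))), e)   [R3 at 1]
5. f(g(b, f(b, f(b, b))), e)  →  f(f(b, f(b, b)), e)   [R1 at 1]
6. f(f(b, f(b, b)), e)  →  f(f(b, b), e)   [R3 at 1]
7. f(f(b, b), e)  →  f(b, e)   [R3 at 1]
8. f(b, e)  →  e   [R3 at ε]

e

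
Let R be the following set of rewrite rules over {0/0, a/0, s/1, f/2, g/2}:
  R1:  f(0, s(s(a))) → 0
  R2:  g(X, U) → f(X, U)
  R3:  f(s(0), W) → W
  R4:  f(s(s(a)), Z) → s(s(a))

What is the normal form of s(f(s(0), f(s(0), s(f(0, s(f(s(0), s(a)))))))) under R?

1. s(f(s(0), f(s(0), s(f(0, s(f(s(0), s(a))))))))  →  s(f(s(0), s(f(0, s(f(s(0), s(a)))))))   [R3 at 1]
2. s(f(s(0), s(f(0, s(f(s(0), s(a)))))))  →  s(s(f(0, s(f(s(0), s(a))))))   [R3 at 1]
3. s(s(f(0, s(f(s(0), s(a))))))  →  s(s(f(0, s(s(a)))))   [R3 at 1.1.2.1]
4. s(s(f(0, s(s(a)))))  →  s(s(0))   [R1 at 1.1]

s(s(0))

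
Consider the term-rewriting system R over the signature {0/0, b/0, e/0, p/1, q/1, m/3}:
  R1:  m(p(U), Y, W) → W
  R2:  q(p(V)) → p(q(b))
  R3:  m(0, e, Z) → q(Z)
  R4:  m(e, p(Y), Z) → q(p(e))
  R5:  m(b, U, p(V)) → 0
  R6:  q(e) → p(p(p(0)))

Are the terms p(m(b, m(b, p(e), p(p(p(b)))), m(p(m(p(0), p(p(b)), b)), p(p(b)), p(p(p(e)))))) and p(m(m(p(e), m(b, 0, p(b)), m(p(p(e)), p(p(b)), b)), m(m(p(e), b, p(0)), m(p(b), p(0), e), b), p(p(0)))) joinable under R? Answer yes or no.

Reduce t₁ = p(m(b, m(b, p(e), p(p(p(b)))), m(p(m(p(0), p(p(b)), b)), p(p(b)), p(p(p(e)))))):
1. p(m(b, m(b, p(e), p(p(p(b)))), m(p(m(p(0), p(p(b)), b)), p(p(b)), p(p(p(e))))))  →  p(m(b, 0, m(p(m(p(0), p(p(b)), b)), p(p(b)), p(p(p(e))))))   [R5 at 1.2]
2. p(m(b, 0, m(p(m(p(0), p(p(b)), b)), p(p(b)), p(p(p(e))))))  →  p(m(b, 0, p(p(p(e)))))   [R1 at 1.3]
3. p(m(b, 0, p(p(p(e)))))  →  p(0)   [R5 at 1]

Reduce t₂ = p(m(m(p(e), m(b, 0, p(b)), m(p(p(e)), p(p(b)), b)), m(m(p(e), b, p(0)), m(p(b), p(0), e), b), p(p(0)))):
1. p(m(m(p(e), m(b, 0, p(b)), m(p(p(e)), p(p(b)), b)), m(m(p(e), b, p(0)), m(p(b), p(0), e), b), p(p(0))))  →  p(m(m(p(p(e)), p(p(b)), b), m(m(p(e), b, p(0)), m(p(b), p(0), e), b), p(p(0))))   [R1 at 1.1]
2. p(m(m(p(p(e)), p(p(b)), b), m(m(p(e), b, p(0)), m(p(b), p(0), e), b), p(p(0))))  →  p(m(b, m(m(p(e), b, p(0)), m(p(b), p(0), e), b), p(p(0))))   [R1 at 1.1]
3. p(m(b, m(m(p(e), b, p(0)), m(p(b), p(0), e), b), p(p(0))))  →  p(0)   [R5 at 1]

yes — NF(t₁) = p(0), NF(t₂) = p(0)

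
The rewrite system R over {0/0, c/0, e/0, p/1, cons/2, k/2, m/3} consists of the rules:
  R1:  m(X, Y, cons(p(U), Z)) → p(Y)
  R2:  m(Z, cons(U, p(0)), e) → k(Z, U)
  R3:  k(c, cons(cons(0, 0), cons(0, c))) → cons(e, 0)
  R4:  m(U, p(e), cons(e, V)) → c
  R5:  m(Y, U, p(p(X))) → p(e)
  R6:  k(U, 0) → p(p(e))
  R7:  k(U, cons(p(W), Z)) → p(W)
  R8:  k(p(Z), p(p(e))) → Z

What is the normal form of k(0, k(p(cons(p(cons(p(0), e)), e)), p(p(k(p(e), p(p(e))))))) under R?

p(cons(p(0), e))

1. k(0, k(p(cons(p(cons(p(0), e)), e)), p(p(k(p(e), p(p(e)))))))  →  k(0, k(p(cons(p(cons(p(0), e)), e)), p(p(e))))   [R8 at 2.2.1.1]
2. k(0, k(p(cons(p(cons(p(0), e)), e)), p(p(e))))  →  k(0, cons(p(cons(p(0), e)), e))   [R8 at 2]
3. k(0, cons(p(cons(p(0), e)), e))  →  p(cons(p(0), e))   [R7 at ε]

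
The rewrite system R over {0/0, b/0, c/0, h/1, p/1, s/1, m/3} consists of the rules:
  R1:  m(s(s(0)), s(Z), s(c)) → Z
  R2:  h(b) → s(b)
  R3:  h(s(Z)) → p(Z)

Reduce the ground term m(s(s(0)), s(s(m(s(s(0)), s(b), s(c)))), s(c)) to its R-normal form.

1. m(s(s(0)), s(s(m(s(s(0)), s(b), s(c)))), s(c))  →  s(m(s(s(0)), s(b), s(c)))   [R1 at ε]
2. s(m(s(s(0)), s(b), s(c)))  →  s(b)   [R1 at 1]

s(b)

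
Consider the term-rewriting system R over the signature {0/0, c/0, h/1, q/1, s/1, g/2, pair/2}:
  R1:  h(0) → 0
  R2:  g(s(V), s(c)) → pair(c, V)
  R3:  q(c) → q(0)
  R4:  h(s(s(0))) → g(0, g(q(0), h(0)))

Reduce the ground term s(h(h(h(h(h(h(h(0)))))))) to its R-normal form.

1. s(h(h(h(h(h(h(h(0))))))))  →  s(h(h(h(h(h(h(0)))))))   [R1 at 1.1.1.1.1.1.1]
2. s(h(h(h(h(h(h(0)))))))  →  s(h(h(h(h(h(0))))))   [R1 at 1.1.1.1.1.1]
3. s(h(h(h(h(h(0))))))  →  s(h(h(h(h(0)))))   [R1 at 1.1.1.1.1]
4. s(h(h(h(h(0)))))  →  s(h(h(h(0))))   [R1 at 1.1.1.1]
5. s(h(h(h(0))))  →  s(h(h(0)))   [R1 at 1.1.1]
6. s(h(h(0)))  →  s(h(0))   [R1 at 1.1]
7. s(h(0))  →  s(0)   [R1 at 1]

s(0)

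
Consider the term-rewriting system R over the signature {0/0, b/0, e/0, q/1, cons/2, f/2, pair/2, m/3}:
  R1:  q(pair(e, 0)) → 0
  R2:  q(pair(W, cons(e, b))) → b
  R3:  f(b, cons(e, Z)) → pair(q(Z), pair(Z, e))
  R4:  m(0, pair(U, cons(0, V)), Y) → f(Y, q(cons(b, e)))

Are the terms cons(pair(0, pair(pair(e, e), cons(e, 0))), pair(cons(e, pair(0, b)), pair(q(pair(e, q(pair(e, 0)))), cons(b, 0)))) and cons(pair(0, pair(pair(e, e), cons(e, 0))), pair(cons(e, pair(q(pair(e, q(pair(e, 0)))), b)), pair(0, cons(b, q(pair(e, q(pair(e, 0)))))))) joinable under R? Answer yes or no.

yes — NF(t₁) = cons(pair(0, pair(pair(e, e), cons(e, 0))), pair(cons(e, pair(0, b)), pair(0, cons(b, 0)))), NF(t₂) = cons(pair(0, pair(pair(e, e), cons(e, 0))), pair(cons(e, pair(0, b)), pair(0, cons(b, 0))))

Reduce t₁ = cons(pair(0, pair(pair(e, e), cons(e, 0))), pair(cons(e, pair(0, b)), pair(q(pair(e, q(pair(e, 0)))), cons(b, 0)))):
1. cons(pair(0, pair(pair(e, e), cons(e, 0))), pair(cons(e, pair(0, b)), pair(q(pair(e, q(pair(e, 0)))), cons(b, 0))))  →  cons(pair(0, pair(pair(e, e), cons(e, 0))), pair(cons(e, pair(0, b)), pair(q(pair(e, 0)), cons(b, 0))))   [R1 at 2.2.1.1.2]
2. cons(pair(0, pair(pair(e, e), cons(e, 0))), pair(cons(e, pair(0, b)), pair(q(pair(e, 0)), cons(b, 0))))  →  cons(pair(0, pair(pair(e, e), cons(e, 0))), pair(cons(e, pair(0, b)), pair(0, cons(b, 0))))   [R1 at 2.2.1]

Reduce t₂ = cons(pair(0, pair(pair(e, e), cons(e, 0))), pair(cons(e, pair(q(pair(e, q(pair(e, 0)))), b)), pair(0, cons(b, q(pair(e, q(pair(e, 0)))))))):
1. cons(pair(0, pair(pair(e, e), cons(e, 0))), pair(cons(e, pair(q(pair(e, q(pair(e, 0)))), b)), pair(0, cons(b, q(pair(e, q(pair(e, 0))))))))  →  cons(pair(0, pair(pair(e, e), cons(e, 0))), pair(cons(e, pair(q(pair(e, 0)), b)), pair(0, cons(b, q(pair(e, q(pair(e, 0))))))))   [R1 at 2.1.2.1.1.2]
2. cons(pair(0, pair(pair(e, e), cons(e, 0))), pair(cons(e, pair(q(pair(e, 0)), b)), pair(0, cons(b, q(pair(e, q(pair(e, 0))))))))  →  cons(pair(0, pair(pair(e, e), cons(e, 0))), pair(cons(e, pair(0, b)), pair(0, cons(b, q(pair(e, q(pair(e, 0))))))))   [R1 at 2.1.2.1]
3. cons(pair(0, pair(pair(e, e), cons(e, 0))), pair(cons(e, pair(0, b)), pair(0, cons(b, q(pair(e, q(pair(e, 0))))))))  →  cons(pair(0, pair(pair(e, e), cons(e, 0))), pair(cons(e, pair(0, b)), pair(0, cons(b, q(pair(e, 0))))))   [R1 at 2.2.2.2.1.2]
4. cons(pair(0, pair(pair(e, e), cons(e, 0))), pair(cons(e, pair(0, b)), pair(0, cons(b, q(pair(e, 0))))))  →  cons(pair(0, pair(pair(e, e), cons(e, 0))), pair(cons(e, pair(0, b)), pair(0, cons(b, 0))))   [R1 at 2.2.2.2]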